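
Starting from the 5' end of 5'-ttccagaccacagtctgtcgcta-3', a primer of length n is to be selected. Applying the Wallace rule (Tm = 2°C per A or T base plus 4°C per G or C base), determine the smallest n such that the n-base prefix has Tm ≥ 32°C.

n = 11

First 10 bases: TTCCAGACCA → Tm = 30°C (< 32°C)
First 11 bases: TTCCAGACCAC → Tm = 34°C (≥ 32°C)
Since every base adds ≥2°C, Tm only increases with n, so the threshold is first crossed at n = 11.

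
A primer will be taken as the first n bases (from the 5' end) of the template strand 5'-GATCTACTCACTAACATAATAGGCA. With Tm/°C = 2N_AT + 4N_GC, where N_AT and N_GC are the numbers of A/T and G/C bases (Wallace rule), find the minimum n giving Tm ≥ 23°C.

First 8 bases: GATCTACT → Tm = 22°C (< 23°C)
First 9 bases: GATCTACTC → Tm = 26°C (≥ 23°C)
Since every base adds ≥2°C, Tm only increases with n, so the threshold is first crossed at n = 9.

n = 9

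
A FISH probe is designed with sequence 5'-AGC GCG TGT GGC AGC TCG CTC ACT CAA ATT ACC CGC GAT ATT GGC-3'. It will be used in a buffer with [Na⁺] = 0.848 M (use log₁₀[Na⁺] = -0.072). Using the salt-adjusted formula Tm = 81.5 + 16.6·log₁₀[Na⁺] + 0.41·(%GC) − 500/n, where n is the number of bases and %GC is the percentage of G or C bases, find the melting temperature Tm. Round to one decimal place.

92.9°C

Length n = 45. Counting bases: C=14, T=10, G=12, A=9
G+C = 26, so %GC = 26/45 × 100 = 57.778%
Salt term: 16.6 × (-0.072) = -1.195
GC term: 0.41 × 57.778 = 23.689; length term: −500/45 = −11.111
Tm = 81.5 + (-1.195) + 23.689 − 11.111 = 92.883 → 92.9°C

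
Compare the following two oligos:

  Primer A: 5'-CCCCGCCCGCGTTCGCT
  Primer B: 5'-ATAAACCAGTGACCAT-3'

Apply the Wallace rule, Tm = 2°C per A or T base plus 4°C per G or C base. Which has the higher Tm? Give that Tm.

Primer A, 62°C

Primer A: A+T=3, G+C=14 → Tm = 2(3)+4(14) = 62°C
Primer B: A+T=10, G+C=6 → Tm = 2(10)+4(6) = 44°C
62°C vs 44°C → primer A is higher.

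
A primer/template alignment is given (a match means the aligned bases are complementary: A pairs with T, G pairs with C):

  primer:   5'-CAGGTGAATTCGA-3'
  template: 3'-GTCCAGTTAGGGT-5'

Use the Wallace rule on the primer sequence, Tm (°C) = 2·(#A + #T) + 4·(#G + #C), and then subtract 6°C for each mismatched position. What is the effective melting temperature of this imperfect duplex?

20°C

Primer base counts: A=4, T=3, G=4, C=2 → A+T=7, G+C=6
Perfect-match Tm = 2(7) + 4(6) = 14 + 24 = 38°C
Mismatches (positions where the bases are not complementary): 3 (at positions 6, 10, 12)
Effective Tm = 38 − 3×6 = 38 − 18 = 20°C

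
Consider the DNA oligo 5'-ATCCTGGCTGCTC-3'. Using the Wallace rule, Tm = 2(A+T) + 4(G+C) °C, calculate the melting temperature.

C=5, T=4, G=3, A=1
So N_AT = 5 and N_GC = 8.
Tm = 4·8 + 2·5 = 32 + 10 = 42°C

42°C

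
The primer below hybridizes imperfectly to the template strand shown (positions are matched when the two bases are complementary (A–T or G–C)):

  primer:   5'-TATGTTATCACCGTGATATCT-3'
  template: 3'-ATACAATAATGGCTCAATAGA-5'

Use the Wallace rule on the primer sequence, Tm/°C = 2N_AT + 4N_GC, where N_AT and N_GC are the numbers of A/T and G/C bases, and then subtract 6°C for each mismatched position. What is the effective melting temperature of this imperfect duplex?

38°C

Primer base counts: A=5, T=9, G=3, C=4 → A+T=14, G+C=7
Perfect-match Tm = 2(14) + 4(7) = 28 + 28 = 56°C
Mismatches (positions where the bases are not complementary): 3 (at positions 9, 14, 16)
Effective Tm = 56 − 3×6 = 56 − 18 = 38°C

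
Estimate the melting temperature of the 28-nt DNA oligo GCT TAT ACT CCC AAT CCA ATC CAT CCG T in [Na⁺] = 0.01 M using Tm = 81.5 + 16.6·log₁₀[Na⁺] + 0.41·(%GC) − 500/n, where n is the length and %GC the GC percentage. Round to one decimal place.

Length n = 28. Base counts: G=2, A=7, C=11, T=8
G+C = 13, so %GC = 13/28 × 100 = 46.429%
Salt term: 16.6 × (-2) = -33.2
GC term: 0.41 × 46.429 = 19.036; length term: −500/28 = −17.857
Tm = 81.5 + (-33.2) + 19.036 − 17.857 = 49.479 → 49.5°C

49.5°C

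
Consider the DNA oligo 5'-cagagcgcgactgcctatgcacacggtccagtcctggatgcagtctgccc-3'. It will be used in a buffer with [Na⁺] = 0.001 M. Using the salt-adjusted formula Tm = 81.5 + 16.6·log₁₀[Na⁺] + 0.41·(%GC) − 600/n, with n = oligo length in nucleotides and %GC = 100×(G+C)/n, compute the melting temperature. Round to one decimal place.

45.9°C

Length n = 50. Scanning the sequence gives A=9, C=18, G=14, T=9.
G+C = 32, so %GC = 32/50 × 100 = 64%
Salt term: 16.6 × (-3) = -49.8
GC term: 0.41 × 64 = 26.24; length term: −600/50 = −12
Tm = 81.5 + (-49.8) + 26.24 − 12 = 45.94 → 45.9°C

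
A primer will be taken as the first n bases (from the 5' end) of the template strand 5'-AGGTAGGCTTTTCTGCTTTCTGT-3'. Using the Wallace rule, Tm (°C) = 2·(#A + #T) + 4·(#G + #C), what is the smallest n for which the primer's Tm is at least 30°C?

n = 10

First 9 bases: AGGTAGGCT → Tm = 28°C (< 30°C)
First 10 bases: AGGTAGGCTT → Tm = 30°C (≥ 30°C)
Each additional base adds 2°C (A/T) or 4°C (G/C), so Tm is non-decreasing in n; n = 10 is the first length to reach 30°C.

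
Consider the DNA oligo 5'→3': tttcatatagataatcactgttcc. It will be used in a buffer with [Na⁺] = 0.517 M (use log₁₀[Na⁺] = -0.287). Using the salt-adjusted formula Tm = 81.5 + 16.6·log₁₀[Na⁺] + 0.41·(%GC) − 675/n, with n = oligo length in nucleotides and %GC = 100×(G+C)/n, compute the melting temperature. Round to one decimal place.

60.6°C

Length n = 24. Base counts: C=5, A=7, G=2, T=10
G+C = 7, so %GC = 7/24 × 100 = 29.167%
Salt term: 16.6 × (-0.287) = -4.764
GC term: 0.41 × 29.167 = 11.958; length term: −675/24 = −28.125
Tm = 81.5 + (-4.764) + 11.958 − 28.125 = 60.569 → 60.6°C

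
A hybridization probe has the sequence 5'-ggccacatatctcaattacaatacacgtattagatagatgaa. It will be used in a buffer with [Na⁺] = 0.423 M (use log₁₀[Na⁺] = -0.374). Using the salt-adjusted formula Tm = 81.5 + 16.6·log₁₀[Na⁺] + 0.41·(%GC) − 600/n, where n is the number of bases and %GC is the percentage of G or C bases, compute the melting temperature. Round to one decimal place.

74.7°C

Length n = 42. A=17, C=8, T=11, G=6
G+C = 14, so %GC = 14/42 × 100 = 33.333%
Salt term: 16.6 × (-0.374) = -6.208
GC term: 0.41 × 33.333 = 13.667; length term: −600/42 = −14.286
Tm = 81.5 + (-6.208) + 13.667 − 14.286 = 74.673 → 74.7°C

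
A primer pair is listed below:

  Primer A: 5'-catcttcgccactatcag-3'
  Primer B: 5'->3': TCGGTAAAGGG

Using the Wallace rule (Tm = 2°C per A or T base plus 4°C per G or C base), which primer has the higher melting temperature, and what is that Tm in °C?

Primer A, 54°C

Primer A: A+T=9, G+C=9 → Tm = 2(9)+4(9) = 54°C
Primer B: A+T=5, G+C=6 → Tm = 2(5)+4(6) = 34°C
54°C vs 34°C → primer A is higher.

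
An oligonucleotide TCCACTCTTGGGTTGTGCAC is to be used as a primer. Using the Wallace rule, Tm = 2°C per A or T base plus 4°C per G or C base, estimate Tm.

62°C

Base counts: G=5, A=2, T=7, C=6
A+T = 9, G+C = 11
Tm = 4·11 + 2·9 = 44 + 18 = 62°C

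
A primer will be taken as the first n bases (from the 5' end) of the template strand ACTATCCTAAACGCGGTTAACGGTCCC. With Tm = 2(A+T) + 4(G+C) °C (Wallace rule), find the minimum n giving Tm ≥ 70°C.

First 23 bases: ACTATCCTAAACGCGGTTAACGG → Tm = 68°C (< 70°C)
First 24 bases: ACTATCCTAAACGCGGTTAACGGT → Tm = 70°C (≥ 70°C)
Each additional base adds 2°C (A/T) or 4°C (G/C), so Tm is non-decreasing in n; n = 24 is the first length to reach 70°C.

n = 24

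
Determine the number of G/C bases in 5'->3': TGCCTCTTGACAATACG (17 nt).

Scanning the sequence gives T=5, A=4, G=3, C=5.
G+C = 3 + 5 = 8

8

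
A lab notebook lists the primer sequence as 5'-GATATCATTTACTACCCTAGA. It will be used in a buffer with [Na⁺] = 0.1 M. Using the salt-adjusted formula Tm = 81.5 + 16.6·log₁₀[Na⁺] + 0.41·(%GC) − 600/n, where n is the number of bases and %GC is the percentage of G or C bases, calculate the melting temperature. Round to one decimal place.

Length n = 21. Base counts: A=7, T=7, G=2, C=5
G+C = 7, so %GC = 7/21 × 100 = 33.333%
Salt term: 16.6 × (-1) = -16.6
GC term: 0.41 × 33.333 = 13.667; length term: −600/21 = −28.571
Tm = 81.5 + (-16.6) + 13.667 − 28.571 = 49.996 → 50.0°C

50.0°C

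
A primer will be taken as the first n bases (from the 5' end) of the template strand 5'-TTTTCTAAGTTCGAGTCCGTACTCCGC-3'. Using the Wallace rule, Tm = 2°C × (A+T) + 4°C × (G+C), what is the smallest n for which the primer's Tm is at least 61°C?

First 21 bases: TTTTCTAAGTTCGAGTCCGTA → Tm = 58°C (< 61°C)
First 22 bases: TTTTCTAAGTTCGAGTCCGTAC → Tm = 62°C (≥ 61°C)
Each additional base adds 2°C (A/T) or 4°C (G/C), so Tm is non-decreasing in n; n = 22 is the first length to reach 61°C.

n = 22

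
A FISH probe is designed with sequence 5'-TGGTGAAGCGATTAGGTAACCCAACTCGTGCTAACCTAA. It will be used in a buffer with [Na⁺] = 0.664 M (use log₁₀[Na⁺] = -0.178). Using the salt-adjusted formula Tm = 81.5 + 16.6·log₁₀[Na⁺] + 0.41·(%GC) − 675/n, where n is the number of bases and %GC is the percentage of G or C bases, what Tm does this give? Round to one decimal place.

80.2°C

Length n = 39. G=9, A=12, T=9, C=9
G+C = 18, so %GC = 18/39 × 100 = 46.154%
Salt term: 16.6 × (-0.178) = -2.955
GC term: 0.41 × 46.154 = 18.923; length term: −675/39 = −17.308
Tm = 81.5 + (-2.955) + 18.923 − 17.308 = 80.16 → 80.2°C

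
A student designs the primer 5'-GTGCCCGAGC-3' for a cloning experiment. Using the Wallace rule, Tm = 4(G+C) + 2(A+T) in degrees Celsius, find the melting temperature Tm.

Scanning the sequence gives C=4, T=1, A=1, G=4.
A+T = 2, G+C = 8
Tm = 4·8 + 2·2 = 32 + 4 = 36°C

36°C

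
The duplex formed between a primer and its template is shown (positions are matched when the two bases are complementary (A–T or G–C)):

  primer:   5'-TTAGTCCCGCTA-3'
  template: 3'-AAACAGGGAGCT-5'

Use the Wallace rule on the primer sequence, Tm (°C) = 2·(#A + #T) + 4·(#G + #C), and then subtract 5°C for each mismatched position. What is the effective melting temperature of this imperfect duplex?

Primer base counts: A=2, T=4, G=2, C=4 → A+T=6, G+C=6
Perfect-match Tm = 2(6) + 4(6) = 12 + 24 = 36°C
Mismatches (positions where the bases are not complementary): 3 (at positions 3, 9, 11)
Effective Tm = 36 − 3×5 = 36 − 15 = 21°C

21°C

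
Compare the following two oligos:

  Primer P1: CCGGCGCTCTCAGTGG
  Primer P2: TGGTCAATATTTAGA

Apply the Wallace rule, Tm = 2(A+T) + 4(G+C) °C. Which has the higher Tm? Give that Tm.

Primer P1, 56°C

Primer P1: A+T=4, G+C=12 → Tm = 2(4)+4(12) = 56°C
Primer P2: A+T=11, G+C=4 → Tm = 2(11)+4(4) = 38°C
56°C vs 38°C → primer P1 is higher.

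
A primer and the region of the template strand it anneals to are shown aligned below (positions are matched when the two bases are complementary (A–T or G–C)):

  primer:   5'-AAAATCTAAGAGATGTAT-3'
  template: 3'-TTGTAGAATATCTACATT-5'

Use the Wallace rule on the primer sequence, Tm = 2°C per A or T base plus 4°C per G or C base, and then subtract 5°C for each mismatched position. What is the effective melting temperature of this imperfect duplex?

24°C

Primer base counts: A=9, T=5, G=3, C=1 → A+T=14, G+C=4
Perfect-match Tm = 2(14) + 4(4) = 28 + 16 = 44°C
Mismatches (positions where the bases are not complementary): 4 (at positions 3, 8, 10, 18)
Effective Tm = 44 − 4×5 = 44 − 20 = 24°C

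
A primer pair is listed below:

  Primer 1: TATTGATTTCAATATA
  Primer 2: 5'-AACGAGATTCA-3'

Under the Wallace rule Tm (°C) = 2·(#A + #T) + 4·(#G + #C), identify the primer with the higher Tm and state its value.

Primer 1: A+T=14, G+C=2 → Tm = 2(14)+4(2) = 36°C
Primer 2: A+T=7, G+C=4 → Tm = 2(7)+4(4) = 30°C
36°C vs 30°C → primer 1 is higher.

Primer 1, 36°C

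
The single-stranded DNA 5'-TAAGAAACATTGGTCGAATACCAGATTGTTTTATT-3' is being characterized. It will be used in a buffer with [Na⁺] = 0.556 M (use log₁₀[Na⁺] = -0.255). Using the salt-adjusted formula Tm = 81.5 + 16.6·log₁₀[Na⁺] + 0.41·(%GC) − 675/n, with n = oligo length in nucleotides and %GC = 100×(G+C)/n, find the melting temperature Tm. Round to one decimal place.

Length n = 35. T=13, G=6, A=12, C=4
G+C = 10, so %GC = 10/35 × 100 = 28.571%
Salt term: 16.6 × (-0.255) = -4.233
GC term: 0.41 × 28.571 = 11.714; length term: −675/35 = −19.286
Tm = 81.5 + (-4.233) + 11.714 − 19.286 = 69.695 → 69.7°C

69.7°C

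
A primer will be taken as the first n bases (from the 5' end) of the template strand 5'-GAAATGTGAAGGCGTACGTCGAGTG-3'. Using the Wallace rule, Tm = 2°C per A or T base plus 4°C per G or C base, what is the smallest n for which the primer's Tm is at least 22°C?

n = 8

First 7 bases: GAAATGT → Tm = 18°C (< 22°C)
First 8 bases: GAAATGTG → Tm = 22°C (≥ 22°C)
Since every base adds ≥2°C, Tm only increases with n, so the threshold is first crossed at n = 8.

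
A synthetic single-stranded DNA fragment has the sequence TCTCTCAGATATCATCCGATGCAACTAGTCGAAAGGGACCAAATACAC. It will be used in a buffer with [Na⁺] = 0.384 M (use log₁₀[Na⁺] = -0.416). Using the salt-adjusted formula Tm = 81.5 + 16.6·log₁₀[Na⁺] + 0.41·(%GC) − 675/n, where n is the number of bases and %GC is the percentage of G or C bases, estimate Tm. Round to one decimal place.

Length n = 48. Scanning the sequence gives A=17, C=13, T=10, G=8.
G+C = 21, so %GC = 21/48 × 100 = 43.75%
Salt term: 16.6 × (-0.416) = -6.906
GC term: 0.41 × 43.75 = 17.938; length term: −675/48 = −14.062
Tm = 81.5 + (-6.906) + 17.938 − 14.062 = 78.47 → 78.5°C

78.5°C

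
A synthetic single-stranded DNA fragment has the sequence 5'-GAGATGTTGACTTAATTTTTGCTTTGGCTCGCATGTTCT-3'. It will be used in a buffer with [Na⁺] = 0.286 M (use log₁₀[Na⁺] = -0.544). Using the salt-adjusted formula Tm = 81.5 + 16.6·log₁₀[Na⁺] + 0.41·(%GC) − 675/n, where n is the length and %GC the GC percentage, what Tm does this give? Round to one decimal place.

70.9°C

Length n = 39. Counting bases: C=6, A=6, T=18, G=9
G+C = 15, so %GC = 15/39 × 100 = 38.462%
Salt term: 16.6 × (-0.544) = -9.03
GC term: 0.41 × 38.462 = 15.769; length term: −675/39 = −17.308
Tm = 81.5 + (-9.03) + 15.769 − 17.308 = 70.931 → 70.9°C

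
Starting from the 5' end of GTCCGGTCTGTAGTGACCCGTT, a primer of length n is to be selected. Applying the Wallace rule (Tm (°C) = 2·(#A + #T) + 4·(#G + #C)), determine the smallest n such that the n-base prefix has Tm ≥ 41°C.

n = 13

First 12 bases: GTCCGGTCTGTA → Tm = 38°C (< 41°C)
First 13 bases: GTCCGGTCTGTAG → Tm = 42°C (≥ 41°C)
Since every base adds ≥2°C, Tm only increases with n, so the threshold is first crossed at n = 13.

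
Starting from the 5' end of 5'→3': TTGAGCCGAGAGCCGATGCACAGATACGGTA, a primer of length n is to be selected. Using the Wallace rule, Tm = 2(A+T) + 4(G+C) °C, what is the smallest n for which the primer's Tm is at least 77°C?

First 24 bases: TTGAGCCGAGAGCCGATGCACAGA → Tm = 76°C (< 77°C)
First 25 bases: TTGAGCCGAGAGCCGATGCACAGAT → Tm = 78°C (≥ 77°C)
Since every base adds ≥2°C, Tm only increases with n, so the threshold is first crossed at n = 25.

n = 25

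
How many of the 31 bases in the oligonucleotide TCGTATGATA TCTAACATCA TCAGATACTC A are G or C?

10

Counting bases: C=7, T=10, G=3, A=11
Total G or C: 3 + 7 = 10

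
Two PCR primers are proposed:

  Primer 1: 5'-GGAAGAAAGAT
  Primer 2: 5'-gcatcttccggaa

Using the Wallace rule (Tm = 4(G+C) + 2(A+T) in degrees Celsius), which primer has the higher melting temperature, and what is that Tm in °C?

Primer 2, 40°C

Primer 1: A+T=7, G+C=4 → Tm = 2(7)+4(4) = 30°C
Primer 2: A+T=6, G+C=7 → Tm = 2(6)+4(7) = 40°C
30°C vs 40°C → primer 2 is higher.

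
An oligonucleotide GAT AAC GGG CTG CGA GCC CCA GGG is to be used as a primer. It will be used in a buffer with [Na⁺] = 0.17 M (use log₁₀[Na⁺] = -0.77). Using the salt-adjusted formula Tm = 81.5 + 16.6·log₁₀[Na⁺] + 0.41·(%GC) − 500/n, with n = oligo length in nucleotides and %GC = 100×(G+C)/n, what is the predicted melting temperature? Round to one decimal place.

76.9°C

Length n = 24. Scanning the sequence gives A=5, T=2, C=7, G=10.
G+C = 17, so %GC = 17/24 × 100 = 70.833%
Salt term: 16.6 × (-0.77) = -12.782
GC term: 0.41 × 70.833 = 29.042; length term: −500/24 = −20.833
Tm = 81.5 + (-12.782) + 29.042 − 20.833 = 76.927 → 76.9°C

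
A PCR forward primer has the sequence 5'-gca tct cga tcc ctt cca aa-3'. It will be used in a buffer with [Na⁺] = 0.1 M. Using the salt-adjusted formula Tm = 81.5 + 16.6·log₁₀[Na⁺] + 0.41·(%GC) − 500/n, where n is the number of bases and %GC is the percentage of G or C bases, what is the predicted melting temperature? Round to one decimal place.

60.4°C

Length n = 20. Counting bases: G=2, A=5, C=8, T=5
G+C = 10, so %GC = 10/20 × 100 = 50%
Salt term: 16.6 × (-1) = -16.6
GC term: 0.41 × 50 = 20.5; length term: −500/20 = −25
Tm = 81.5 + (-16.6) + 20.5 − 25 = 60.4 → 60.4°C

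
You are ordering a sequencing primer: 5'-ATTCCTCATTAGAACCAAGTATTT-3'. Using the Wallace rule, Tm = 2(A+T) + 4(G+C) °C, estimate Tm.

Counting bases: A=8, T=9, C=5, G=2
A+T = 17, G+C = 7
Tm = 2×17 + 4×7 = 62°C

62°C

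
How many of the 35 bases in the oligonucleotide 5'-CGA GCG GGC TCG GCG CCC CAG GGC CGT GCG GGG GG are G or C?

31

Counting bases: T=2, C=12, G=19, A=2
Total G or C: 19 + 12 = 31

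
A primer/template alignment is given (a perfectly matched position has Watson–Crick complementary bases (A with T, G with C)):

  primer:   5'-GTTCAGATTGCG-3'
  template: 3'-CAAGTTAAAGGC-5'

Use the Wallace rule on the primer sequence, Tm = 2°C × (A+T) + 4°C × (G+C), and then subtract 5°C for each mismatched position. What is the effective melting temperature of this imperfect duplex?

Primer base counts: A=2, T=4, G=4, C=2 → A+T=6, G+C=6
Perfect-match Tm = 2(6) + 4(6) = 12 + 24 = 36°C
Mismatches (positions where the bases are not complementary): 3 (at positions 6, 7, 10)
Effective Tm = 36 − 3×5 = 36 − 15 = 21°C

21°C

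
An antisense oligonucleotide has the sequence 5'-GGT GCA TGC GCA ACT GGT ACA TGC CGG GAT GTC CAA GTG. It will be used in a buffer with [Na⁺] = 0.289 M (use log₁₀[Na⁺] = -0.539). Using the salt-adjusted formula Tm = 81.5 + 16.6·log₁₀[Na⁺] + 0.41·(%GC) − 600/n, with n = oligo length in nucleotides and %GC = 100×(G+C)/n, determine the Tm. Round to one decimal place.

81.3°C

Length n = 39. T=8, G=14, C=9, A=8
G+C = 23, so %GC = 23/39 × 100 = 58.974%
Salt term: 16.6 × (-0.539) = -8.947
GC term: 0.41 × 58.974 = 24.179; length term: −600/39 = −15.385
Tm = 81.5 + (-8.947) + 24.179 − 15.385 = 81.347 → 81.3°C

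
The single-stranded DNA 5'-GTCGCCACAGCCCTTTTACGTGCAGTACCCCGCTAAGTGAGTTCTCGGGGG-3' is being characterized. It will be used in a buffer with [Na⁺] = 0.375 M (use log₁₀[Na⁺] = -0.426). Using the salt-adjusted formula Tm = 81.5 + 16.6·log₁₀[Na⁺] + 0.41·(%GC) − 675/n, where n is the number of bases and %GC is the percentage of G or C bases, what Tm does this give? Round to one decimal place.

Length n = 51. A=8, G=15, T=12, C=16
G+C = 31, so %GC = 31/51 × 100 = 60.784%
Salt term: 16.6 × (-0.426) = -7.072
GC term: 0.41 × 60.784 = 24.921; length term: −675/51 = −13.235
Tm = 81.5 + (-7.072) + 24.921 − 13.235 = 86.114 → 86.1°C

86.1°C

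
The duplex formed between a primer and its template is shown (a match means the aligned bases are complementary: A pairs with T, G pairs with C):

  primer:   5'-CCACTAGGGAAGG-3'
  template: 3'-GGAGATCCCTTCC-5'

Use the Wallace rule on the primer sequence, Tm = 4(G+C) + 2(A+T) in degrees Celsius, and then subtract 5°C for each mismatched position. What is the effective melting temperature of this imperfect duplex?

Primer base counts: A=4, T=1, G=5, C=3 → A+T=5, G+C=8
Perfect-match Tm = 2(5) + 4(8) = 10 + 32 = 42°C
Mismatches (positions where the bases are not complementary): 1 (at position 3)
Effective Tm = 42 − 1×5 = 42 − 5 = 37°C

37°C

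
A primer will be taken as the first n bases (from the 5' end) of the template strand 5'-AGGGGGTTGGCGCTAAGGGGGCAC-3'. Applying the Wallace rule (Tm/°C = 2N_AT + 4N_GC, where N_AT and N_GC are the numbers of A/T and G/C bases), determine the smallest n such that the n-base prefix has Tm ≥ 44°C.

First 12 bases: AGGGGGTTGGCG → Tm = 42°C (< 44°C)
First 13 bases: AGGGGGTTGGCGC → Tm = 46°C (≥ 44°C)
Since every base adds ≥2°C, Tm only increases with n, so the threshold is first crossed at n = 13.

n = 13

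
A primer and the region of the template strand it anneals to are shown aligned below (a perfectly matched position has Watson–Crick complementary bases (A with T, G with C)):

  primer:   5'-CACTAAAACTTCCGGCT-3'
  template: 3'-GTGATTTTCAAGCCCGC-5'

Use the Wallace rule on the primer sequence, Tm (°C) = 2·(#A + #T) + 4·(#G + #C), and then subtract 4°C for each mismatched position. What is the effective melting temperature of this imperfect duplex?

Primer base counts: A=5, T=4, G=2, C=6 → A+T=9, G+C=8
Perfect-match Tm = 2(9) + 4(8) = 18 + 32 = 50°C
Mismatches (positions where the bases are not complementary): 3 (at positions 9, 13, 17)
Effective Tm = 50 − 3×4 = 50 − 12 = 38°C

38°C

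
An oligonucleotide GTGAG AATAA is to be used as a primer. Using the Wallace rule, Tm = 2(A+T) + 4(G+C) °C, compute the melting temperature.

Scanning the sequence gives A=5, C=0, G=3, T=2.
So N_AT = 7 and N_GC = 3.
Tm = 2×7 + 4×3 = 26°C

26°C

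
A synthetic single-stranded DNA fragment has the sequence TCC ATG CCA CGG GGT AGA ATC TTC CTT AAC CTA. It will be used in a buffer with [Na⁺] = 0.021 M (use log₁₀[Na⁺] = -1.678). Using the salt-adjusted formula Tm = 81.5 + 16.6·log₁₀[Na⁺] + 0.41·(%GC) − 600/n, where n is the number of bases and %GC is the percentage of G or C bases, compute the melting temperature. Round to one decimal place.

Length n = 33. Counting bases: G=6, A=8, T=9, C=10
G+C = 16, so %GC = 16/33 × 100 = 48.485%
Salt term: 16.6 × (-1.678) = -27.855
GC term: 0.41 × 48.485 = 19.879; length term: −600/33 = −18.182
Tm = 81.5 + (-27.855) + 19.879 − 18.182 = 55.342 → 55.3°C

55.3°C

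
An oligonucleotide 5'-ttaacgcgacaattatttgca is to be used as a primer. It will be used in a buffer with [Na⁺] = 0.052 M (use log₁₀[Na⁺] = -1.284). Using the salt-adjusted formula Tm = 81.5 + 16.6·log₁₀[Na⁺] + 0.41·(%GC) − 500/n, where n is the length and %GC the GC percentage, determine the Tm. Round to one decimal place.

Length n = 21. Counting bases: C=4, G=3, A=7, T=7
G+C = 7, so %GC = 7/21 × 100 = 33.333%
Salt term: 16.6 × (-1.284) = -21.314
GC term: 0.41 × 33.333 = 13.667; length term: −500/21 = −23.81
Tm = 81.5 + (-21.314) + 13.667 − 23.81 = 50.043 → 50.0°C

50.0°C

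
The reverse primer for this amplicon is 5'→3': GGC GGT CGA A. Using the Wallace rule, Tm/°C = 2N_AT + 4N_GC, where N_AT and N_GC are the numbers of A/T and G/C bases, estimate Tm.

Counting bases: A=2, G=5, T=1, C=2
AT pairs contribute 3, GC pairs contribute 7.
Tm = 2(3) + 4(7) = 6 + 28 = 34°C

34°C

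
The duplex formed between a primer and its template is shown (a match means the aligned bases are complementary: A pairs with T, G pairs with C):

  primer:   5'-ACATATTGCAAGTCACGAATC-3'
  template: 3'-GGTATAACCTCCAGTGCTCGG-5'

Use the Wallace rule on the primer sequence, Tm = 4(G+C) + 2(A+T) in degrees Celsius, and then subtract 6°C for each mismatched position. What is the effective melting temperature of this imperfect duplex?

28°C

Primer base counts: A=8, T=5, G=3, C=5 → A+T=13, G+C=8
Perfect-match Tm = 2(13) + 4(8) = 26 + 32 = 58°C
Mismatches (positions where the bases are not complementary): 5 (at positions 1, 9, 11, 19, 20)
Effective Tm = 58 − 5×6 = 58 − 30 = 28°C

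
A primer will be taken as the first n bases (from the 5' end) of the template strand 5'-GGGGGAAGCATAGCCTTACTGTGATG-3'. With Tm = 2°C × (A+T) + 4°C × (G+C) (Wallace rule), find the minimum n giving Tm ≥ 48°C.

First 14 bases: GGGGGAAGCATAGC → Tm = 46°C (< 48°C)
First 15 bases: GGGGGAAGCATAGCC → Tm = 50°C (≥ 48°C)
Since every base adds ≥2°C, Tm only increases with n, so the threshold is first crossed at n = 15.

n = 15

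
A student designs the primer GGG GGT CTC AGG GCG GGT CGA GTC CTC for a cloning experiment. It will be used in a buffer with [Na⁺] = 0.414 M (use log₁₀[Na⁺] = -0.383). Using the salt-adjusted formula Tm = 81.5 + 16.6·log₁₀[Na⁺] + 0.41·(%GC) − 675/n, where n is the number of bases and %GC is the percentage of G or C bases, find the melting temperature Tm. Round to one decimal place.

Length n = 27. Scanning the sequence gives T=5, A=2, G=13, C=7.
G+C = 20, so %GC = 20/27 × 100 = 74.074%
Salt term: 16.6 × (-0.383) = -6.358
GC term: 0.41 × 74.074 = 30.37; length term: −675/27 = −25
Tm = 81.5 + (-6.358) + 30.37 − 25 = 80.512 → 80.5°C

80.5°C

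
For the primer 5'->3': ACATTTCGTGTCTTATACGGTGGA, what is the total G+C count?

10

Counting bases: T=9, A=5, C=4, G=6
Total G or C: 6 + 4 = 10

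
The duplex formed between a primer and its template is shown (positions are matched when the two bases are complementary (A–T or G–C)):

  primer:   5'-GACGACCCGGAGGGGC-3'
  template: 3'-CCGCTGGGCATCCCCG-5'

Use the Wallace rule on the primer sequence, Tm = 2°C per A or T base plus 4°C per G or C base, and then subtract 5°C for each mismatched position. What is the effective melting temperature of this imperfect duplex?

Primer base counts: A=3, T=0, G=8, C=5 → A+T=3, G+C=13
Perfect-match Tm = 2(3) + 4(13) = 6 + 52 = 58°C
Mismatches (positions where the bases are not complementary): 2 (at positions 2, 10)
Effective Tm = 58 − 2×5 = 58 − 10 = 48°C

48°C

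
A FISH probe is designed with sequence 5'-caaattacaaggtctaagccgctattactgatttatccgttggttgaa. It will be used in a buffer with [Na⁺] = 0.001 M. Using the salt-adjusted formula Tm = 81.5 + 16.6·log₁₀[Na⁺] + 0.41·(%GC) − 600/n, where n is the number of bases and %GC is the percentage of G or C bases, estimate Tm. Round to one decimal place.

34.6°C

Length n = 48. G=9, T=16, A=14, C=9
G+C = 18, so %GC = 18/48 × 100 = 37.5%
Salt term: 16.6 × (-3) = -49.8
GC term: 0.41 × 37.5 = 15.375; length term: −600/48 = −12.5
Tm = 81.5 + (-49.8) + 15.375 − 12.5 = 34.575 → 34.6°C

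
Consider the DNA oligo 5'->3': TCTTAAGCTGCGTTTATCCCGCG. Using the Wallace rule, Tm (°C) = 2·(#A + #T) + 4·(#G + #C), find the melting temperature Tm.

70°C

Scanning the sequence gives G=5, A=3, C=7, T=8.
AT pairs contribute 11, GC pairs contribute 12.
Tm = 4·12 + 2·11 = 48 + 22 = 70°C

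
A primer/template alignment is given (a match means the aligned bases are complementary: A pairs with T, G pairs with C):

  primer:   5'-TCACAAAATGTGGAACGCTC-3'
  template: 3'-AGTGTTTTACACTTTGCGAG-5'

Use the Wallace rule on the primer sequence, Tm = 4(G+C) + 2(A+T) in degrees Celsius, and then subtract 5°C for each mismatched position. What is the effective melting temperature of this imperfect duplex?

53°C

Primer base counts: A=7, T=4, G=4, C=5 → A+T=11, G+C=9
Perfect-match Tm = 2(11) + 4(9) = 22 + 36 = 58°C
Mismatches (positions where the bases are not complementary): 1 (at position 13)
Effective Tm = 58 − 1×5 = 58 − 5 = 53°C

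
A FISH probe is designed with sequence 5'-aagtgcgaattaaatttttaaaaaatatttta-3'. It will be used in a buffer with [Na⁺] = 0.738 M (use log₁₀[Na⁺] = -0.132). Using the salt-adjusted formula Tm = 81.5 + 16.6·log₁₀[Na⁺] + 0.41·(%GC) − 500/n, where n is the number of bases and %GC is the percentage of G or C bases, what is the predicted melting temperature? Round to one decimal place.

68.8°C

Length n = 32. Base counts: A=15, G=3, T=13, C=1
G+C = 4, so %GC = 4/32 × 100 = 12.5%
Salt term: 16.6 × (-0.132) = -2.191
GC term: 0.41 × 12.5 = 5.125; length term: −500/32 = −15.625
Tm = 81.5 + (-2.191) + 5.125 − 15.625 = 68.809 → 68.8°C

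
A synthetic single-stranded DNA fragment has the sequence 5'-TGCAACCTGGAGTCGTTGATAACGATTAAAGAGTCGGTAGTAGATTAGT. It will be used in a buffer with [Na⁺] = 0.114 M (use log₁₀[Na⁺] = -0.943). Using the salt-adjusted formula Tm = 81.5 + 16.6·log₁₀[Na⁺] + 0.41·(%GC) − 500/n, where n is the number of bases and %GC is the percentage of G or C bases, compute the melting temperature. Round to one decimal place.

Length n = 49. Base counts: C=6, T=14, G=14, A=15
G+C = 20, so %GC = 20/49 × 100 = 40.816%
Salt term: 16.6 × (-0.943) = -15.654
GC term: 0.41 × 40.816 = 16.735; length term: −500/49 = −10.204
Tm = 81.5 + (-15.654) + 16.735 − 10.204 = 72.377 → 72.4°C

72.4°C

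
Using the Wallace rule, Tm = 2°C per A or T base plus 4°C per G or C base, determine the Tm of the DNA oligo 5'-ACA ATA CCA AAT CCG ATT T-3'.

50°C

Base counts: C=5, G=1, T=5, A=8
A+T = 13, G+C = 6
Tm = 2(13) + 4(6) = 26 + 24 = 50°C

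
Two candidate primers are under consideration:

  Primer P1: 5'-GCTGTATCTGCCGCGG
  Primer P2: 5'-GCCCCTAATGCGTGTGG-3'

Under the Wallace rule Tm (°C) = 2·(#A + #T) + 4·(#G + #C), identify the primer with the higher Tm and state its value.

Primer P1: A+T=5, G+C=11 → Tm = 2(5)+4(11) = 54°C
Primer P2: A+T=6, G+C=11 → Tm = 2(6)+4(11) = 56°C
54°C vs 56°C → primer P2 is higher.

Primer P2, 56°C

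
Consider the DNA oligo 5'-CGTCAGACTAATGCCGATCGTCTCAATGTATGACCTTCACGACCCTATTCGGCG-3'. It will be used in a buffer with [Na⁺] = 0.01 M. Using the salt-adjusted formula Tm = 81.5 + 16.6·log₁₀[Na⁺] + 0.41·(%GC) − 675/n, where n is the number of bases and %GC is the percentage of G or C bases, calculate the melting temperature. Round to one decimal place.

Length n = 54. Scanning the sequence gives C=17, G=11, A=12, T=14.
G+C = 28, so %GC = 28/54 × 100 = 51.852%
Salt term: 16.6 × (-2) = -33.2
GC term: 0.41 × 51.852 = 21.259; length term: −675/54 = −12.5
Tm = 81.5 + (-33.2) + 21.259 − 12.5 = 57.059 → 57.1°C

57.1°C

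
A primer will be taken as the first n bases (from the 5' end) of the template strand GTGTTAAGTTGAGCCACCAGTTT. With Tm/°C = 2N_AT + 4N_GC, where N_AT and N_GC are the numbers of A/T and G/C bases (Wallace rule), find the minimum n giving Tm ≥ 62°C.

n = 21

First 20 bases: GTGTTAAGTTGAGCCACCAG → Tm = 60°C (< 62°C)
First 21 bases: GTGTTAAGTTGAGCCACCAGT → Tm = 62°C (≥ 62°C)
Since every base adds ≥2°C, Tm only increases with n, so the threshold is first crossed at n = 21.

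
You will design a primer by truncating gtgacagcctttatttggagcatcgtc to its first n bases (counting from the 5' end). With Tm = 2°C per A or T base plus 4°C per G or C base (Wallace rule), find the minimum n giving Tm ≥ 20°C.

First 6 bases: GTGACA → Tm = 18°C (< 20°C)
First 7 bases: GTGACAG → Tm = 22°C (≥ 20°C)
Since every base adds ≥2°C, Tm only increases with n, so the threshold is first crossed at n = 7.

n = 7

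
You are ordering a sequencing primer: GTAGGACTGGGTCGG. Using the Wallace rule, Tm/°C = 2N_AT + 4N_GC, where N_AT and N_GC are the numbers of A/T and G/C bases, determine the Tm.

Base counts: T=3, C=2, G=8, A=2
AT pairs contribute 5, GC pairs contribute 10.
Tm = 4·10 + 2·5 = 40 + 10 = 50°C

50°C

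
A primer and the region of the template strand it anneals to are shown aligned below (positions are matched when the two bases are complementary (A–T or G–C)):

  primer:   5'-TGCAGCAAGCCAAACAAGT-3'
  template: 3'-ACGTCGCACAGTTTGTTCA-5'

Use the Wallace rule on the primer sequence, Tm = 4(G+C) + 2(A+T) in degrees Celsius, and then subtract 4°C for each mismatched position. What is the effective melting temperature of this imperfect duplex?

Primer base counts: A=8, T=2, G=4, C=5 → A+T=10, G+C=9
Perfect-match Tm = 2(10) + 4(9) = 20 + 36 = 56°C
Mismatches (positions where the bases are not complementary): 3 (at positions 7, 8, 10)
Effective Tm = 56 − 3×4 = 56 − 12 = 44°C

44°C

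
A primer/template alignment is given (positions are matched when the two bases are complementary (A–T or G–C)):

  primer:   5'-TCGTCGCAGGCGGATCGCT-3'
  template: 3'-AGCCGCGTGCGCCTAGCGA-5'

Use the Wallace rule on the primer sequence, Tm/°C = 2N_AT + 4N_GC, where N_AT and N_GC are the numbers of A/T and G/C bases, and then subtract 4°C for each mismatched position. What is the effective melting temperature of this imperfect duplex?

Primer base counts: A=2, T=4, G=7, C=6 → A+T=6, G+C=13
Perfect-match Tm = 2(6) + 4(13) = 12 + 52 = 64°C
Mismatches (positions where the bases are not complementary): 2 (at positions 4, 9)
Effective Tm = 64 − 2×4 = 64 − 8 = 56°C

56°C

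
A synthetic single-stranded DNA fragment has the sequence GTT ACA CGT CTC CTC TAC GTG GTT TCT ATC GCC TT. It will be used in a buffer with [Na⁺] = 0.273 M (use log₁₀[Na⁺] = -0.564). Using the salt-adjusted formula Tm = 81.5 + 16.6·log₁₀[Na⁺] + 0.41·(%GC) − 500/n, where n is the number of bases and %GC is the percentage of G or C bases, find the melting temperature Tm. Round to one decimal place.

77.8°C

Length n = 35. A=4, G=6, C=11, T=14
G+C = 17, so %GC = 17/35 × 100 = 48.571%
Salt term: 16.6 × (-0.564) = -9.362
GC term: 0.41 × 48.571 = 19.914; length term: −500/35 = −14.286
Tm = 81.5 + (-9.362) + 19.914 − 14.286 = 77.766 → 77.8°C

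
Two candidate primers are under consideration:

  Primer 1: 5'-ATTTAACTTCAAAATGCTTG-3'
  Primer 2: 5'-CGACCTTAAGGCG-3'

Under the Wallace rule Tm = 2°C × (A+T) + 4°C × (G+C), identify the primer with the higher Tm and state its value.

Primer 1, 50°C

Primer 1: A+T=15, G+C=5 → Tm = 2(15)+4(5) = 50°C
Primer 2: A+T=5, G+C=8 → Tm = 2(5)+4(8) = 42°C
50°C vs 42°C → primer 1 is higher.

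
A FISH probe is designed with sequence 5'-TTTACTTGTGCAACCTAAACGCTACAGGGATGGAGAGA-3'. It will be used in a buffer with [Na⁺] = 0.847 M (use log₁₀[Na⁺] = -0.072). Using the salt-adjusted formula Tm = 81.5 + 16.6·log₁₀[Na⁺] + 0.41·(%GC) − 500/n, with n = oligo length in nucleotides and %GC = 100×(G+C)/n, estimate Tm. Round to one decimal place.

Length n = 38. Scanning the sequence gives C=7, A=12, T=9, G=10.
G+C = 17, so %GC = 17/38 × 100 = 44.737%
Salt term: 16.6 × (-0.072) = -1.195
GC term: 0.41 × 44.737 = 18.342; length term: −500/38 = −13.158
Tm = 81.5 + (-1.195) + 18.342 − 13.158 = 85.489 → 85.5°C

85.5°C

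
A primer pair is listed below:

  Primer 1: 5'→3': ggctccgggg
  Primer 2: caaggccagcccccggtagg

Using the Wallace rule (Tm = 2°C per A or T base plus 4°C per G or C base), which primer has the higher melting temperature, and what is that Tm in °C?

Primer 2, 70°C

Primer 1: A+T=1, G+C=9 → Tm = 2(1)+4(9) = 38°C
Primer 2: A+T=5, G+C=15 → Tm = 2(5)+4(15) = 70°C
38°C vs 70°C → primer 2 is higher.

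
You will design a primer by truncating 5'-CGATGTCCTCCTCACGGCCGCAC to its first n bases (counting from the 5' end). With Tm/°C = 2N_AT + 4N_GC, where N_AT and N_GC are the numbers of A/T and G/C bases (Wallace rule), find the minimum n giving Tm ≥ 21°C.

n = 7

First 6 bases: CGATGT → Tm = 18°C (< 21°C)
First 7 bases: CGATGTC → Tm = 22°C (≥ 21°C)
Since every base adds ≥2°C, Tm only increases with n, so the threshold is first crossed at n = 7.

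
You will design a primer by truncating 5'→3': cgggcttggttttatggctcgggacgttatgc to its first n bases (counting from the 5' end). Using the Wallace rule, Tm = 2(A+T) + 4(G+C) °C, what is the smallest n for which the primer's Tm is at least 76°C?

n = 24

First 23 bases: CGGGCTTGGTTTTATGGCTCGGG → Tm = 74°C (< 76°C)
First 24 bases: CGGGCTTGGTTTTATGGCTCGGGA → Tm = 76°C (≥ 76°C)
Each additional base adds 2°C (A/T) or 4°C (G/C), so Tm is non-decreasing in n; n = 24 is the first length to reach 76°C.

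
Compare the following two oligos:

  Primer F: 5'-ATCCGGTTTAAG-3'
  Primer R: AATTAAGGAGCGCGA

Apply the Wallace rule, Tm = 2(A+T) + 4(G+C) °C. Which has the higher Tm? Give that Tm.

Primer R, 44°C

Primer F: A+T=7, G+C=5 → Tm = 2(7)+4(5) = 34°C
Primer R: A+T=8, G+C=7 → Tm = 2(8)+4(7) = 44°C
34°C vs 44°C → primer R is higher.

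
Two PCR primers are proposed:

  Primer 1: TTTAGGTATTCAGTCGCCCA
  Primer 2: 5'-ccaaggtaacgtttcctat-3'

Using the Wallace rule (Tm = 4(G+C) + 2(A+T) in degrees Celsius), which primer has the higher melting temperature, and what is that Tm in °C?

Primer 1, 58°C

Primer 1: A+T=11, G+C=9 → Tm = 2(11)+4(9) = 58°C
Primer 2: A+T=11, G+C=8 → Tm = 2(11)+4(8) = 54°C
58°C vs 54°C → primer 1 is higher.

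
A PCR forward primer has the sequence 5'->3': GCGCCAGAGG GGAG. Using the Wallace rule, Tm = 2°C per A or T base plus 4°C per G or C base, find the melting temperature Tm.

50°C

Counting bases: G=8, T=0, C=3, A=3
A+T = 3, G+C = 11
Tm = 2×3 + 4×11 = 50°C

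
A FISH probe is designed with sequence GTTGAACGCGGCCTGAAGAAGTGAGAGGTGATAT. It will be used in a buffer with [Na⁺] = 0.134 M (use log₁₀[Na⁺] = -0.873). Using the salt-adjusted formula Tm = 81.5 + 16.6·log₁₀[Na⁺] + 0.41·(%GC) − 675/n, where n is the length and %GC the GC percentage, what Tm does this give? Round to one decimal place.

67.7°C

Length n = 34. Base counts: A=10, C=4, G=13, T=7
G+C = 17, so %GC = 17/34 × 100 = 50%
Salt term: 16.6 × (-0.873) = -14.492
GC term: 0.41 × 50 = 20.5; length term: −675/34 = −19.853
Tm = 81.5 + (-14.492) + 20.5 − 19.853 = 67.655 → 67.7°C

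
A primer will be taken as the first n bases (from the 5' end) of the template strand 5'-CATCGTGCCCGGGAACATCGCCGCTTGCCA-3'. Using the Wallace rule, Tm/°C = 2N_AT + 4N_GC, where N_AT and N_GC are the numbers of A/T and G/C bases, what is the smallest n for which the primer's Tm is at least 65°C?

n = 20

First 19 bases: CATCGTGCCCGGGAACATC → Tm = 62°C (< 65°C)
First 20 bases: CATCGTGCCCGGGAACATCG → Tm = 66°C (≥ 65°C)
Each additional base adds 2°C (A/T) or 4°C (G/C), so Tm is non-decreasing in n; n = 20 is the first length to reach 65°C.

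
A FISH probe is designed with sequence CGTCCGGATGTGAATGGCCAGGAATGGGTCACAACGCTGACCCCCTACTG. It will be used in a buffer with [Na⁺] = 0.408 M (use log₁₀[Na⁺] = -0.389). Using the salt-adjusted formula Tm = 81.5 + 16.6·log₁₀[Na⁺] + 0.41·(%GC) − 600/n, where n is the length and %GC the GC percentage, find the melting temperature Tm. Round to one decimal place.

Length n = 50. Base counts: T=9, G=15, C=15, A=11
G+C = 30, so %GC = 30/50 × 100 = 60%
Salt term: 16.6 × (-0.389) = -6.457
GC term: 0.41 × 60 = 24.6; length term: −600/50 = −12
Tm = 81.5 + (-6.457) + 24.6 − 12 = 87.643 → 87.6°C

87.6°C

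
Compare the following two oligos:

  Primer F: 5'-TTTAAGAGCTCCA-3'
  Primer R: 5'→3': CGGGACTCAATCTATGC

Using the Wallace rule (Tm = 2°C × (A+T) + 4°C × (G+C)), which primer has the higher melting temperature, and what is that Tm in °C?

Primer F: A+T=8, G+C=5 → Tm = 2(8)+4(5) = 36°C
Primer R: A+T=8, G+C=9 → Tm = 2(8)+4(9) = 52°C
36°C vs 52°C → primer R is higher.

Primer R, 52°C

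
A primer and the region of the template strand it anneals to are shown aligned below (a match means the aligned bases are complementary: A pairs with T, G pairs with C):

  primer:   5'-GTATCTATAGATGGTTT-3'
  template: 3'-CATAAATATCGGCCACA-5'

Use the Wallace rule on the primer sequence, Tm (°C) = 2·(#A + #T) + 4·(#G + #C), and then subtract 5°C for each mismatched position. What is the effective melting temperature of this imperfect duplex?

24°C

Primer base counts: A=4, T=8, G=4, C=1 → A+T=12, G+C=5
Perfect-match Tm = 2(12) + 4(5) = 24 + 20 = 44°C
Mismatches (positions where the bases are not complementary): 4 (at positions 5, 11, 12, 16)
Effective Tm = 44 − 4×5 = 44 − 20 = 24°C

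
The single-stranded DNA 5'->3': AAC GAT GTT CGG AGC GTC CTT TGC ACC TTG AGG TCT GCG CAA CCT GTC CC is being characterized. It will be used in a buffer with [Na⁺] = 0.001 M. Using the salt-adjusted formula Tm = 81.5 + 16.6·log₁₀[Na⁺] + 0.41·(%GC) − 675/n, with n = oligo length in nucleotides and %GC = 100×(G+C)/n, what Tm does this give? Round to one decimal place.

Length n = 50. Base counts: A=8, C=16, G=13, T=13
G+C = 29, so %GC = 29/50 × 100 = 58%
Salt term: 16.6 × (-3) = -49.8
GC term: 0.41 × 58 = 23.78; length term: −675/50 = −13.5
Tm = 81.5 + (-49.8) + 23.78 − 13.5 = 41.98 → 42.0°C

42.0°C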